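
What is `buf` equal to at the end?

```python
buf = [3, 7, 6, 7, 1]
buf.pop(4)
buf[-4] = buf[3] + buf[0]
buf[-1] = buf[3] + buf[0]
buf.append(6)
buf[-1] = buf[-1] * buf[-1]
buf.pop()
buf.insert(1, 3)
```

pop(4) removes 1 → [3, 7, 6, 7]
buf[-4] = buf[3]+buf[0] = 7+3 = 10 → [10, 7, 6, 7]
buf[-1] = buf[3]+buf[0] = 7+10 = 17 → [10, 7, 6, 17]
append 6 → [10, 7, 6, 17, 6]
buf[-1] = buf[-1]*buf[-1] = 6*6 = 36 → [10, 7, 6, 17, 36]
pop() removes 36 → [10, 7, 6, 17]
insert 3 at 1 → [10, 3, 7, 6, 17]

[10, 3, 7, 6, 17]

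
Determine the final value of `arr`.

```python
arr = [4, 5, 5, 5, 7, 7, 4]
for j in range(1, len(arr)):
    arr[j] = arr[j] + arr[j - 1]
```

[4, 9, 14, 19, 26, 33, 37]

j=1: arr[1] = 5+4 = 9 → [4, 9, 5, 5, 7, 7, 4]
j=2: arr[2] = 5+9 = 14 → [4, 9, 14, 5, 7, 7, 4]
j=3: arr[3] = 5+14 = 19 → [4, 9, 14, 19, 7, 7, 4]
j=4: arr[4] = 7+19 = 26 → [4, 9, 14, 19, 26, 7, 4]
j=5: arr[5] = 7+26 = 33 → [4, 9, 14, 19, 26, 33, 4]
j=6: arr[6] = 4+33 = 37 → [4, 9, 14, 19, 26, 33, 37]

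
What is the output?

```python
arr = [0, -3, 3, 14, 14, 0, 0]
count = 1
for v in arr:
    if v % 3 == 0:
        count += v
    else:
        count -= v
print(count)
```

-27

v=0: %3==0, count = 1+0 = 1
v=-3: %3==0, count = 1+(-3) = -2
v=3: %3==0, count = (-2)+3 = 1
v=14: not %3==0, count = 1-14 = -13
v=14: not %3==0, count = (-13)-14 = -27
v=0: %3==0, count = (-27)+0 = -27
v=0: %3==0, count = (-27)+0 = -27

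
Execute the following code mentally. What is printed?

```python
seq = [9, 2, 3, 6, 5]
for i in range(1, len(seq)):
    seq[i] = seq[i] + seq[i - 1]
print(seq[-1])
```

i=1: seq[1] = 2+9 = 11 → [9, 11, 3, 6, 5]
i=2: seq[2] = 3+11 = 14 → [9, 11, 14, 6, 5]
i=3: seq[3] = 6+14 = 20 → [9, 11, 14, 20, 5]
i=4: seq[4] = 5+20 = 25 → [9, 11, 14, 20, 25]

25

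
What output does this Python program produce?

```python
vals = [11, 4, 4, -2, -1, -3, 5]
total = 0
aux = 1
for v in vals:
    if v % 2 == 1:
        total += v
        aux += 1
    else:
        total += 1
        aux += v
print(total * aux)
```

v=11: odd, total = 0+11 = 11; aux=2
v=4: not odd, total = 11+1 = 12; aux=6
v=4: not odd, total = 12+1 = 13; aux=10
v=-2: not odd, total = 13+1 = 14; aux=8
v=-1: odd, total = 14+(-1) = 13; aux=9
v=-3: odd, total = 13+(-3) = 10; aux=10
v=5: odd, total = 10+5 = 15; aux=11
total*aux = 15*11 = 165

165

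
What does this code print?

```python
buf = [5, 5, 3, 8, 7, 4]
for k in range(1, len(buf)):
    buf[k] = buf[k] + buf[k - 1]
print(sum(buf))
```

109

k=1: buf[1] = 5+5 = 10 → [5, 10, 3, 8, 7, 4]
k=2: buf[2] = 3+10 = 13 → [5, 10, 13, 8, 7, 4]
k=3: buf[3] = 8+13 = 21 → [5, 10, 13, 21, 7, 4]
k=4: buf[4] = 7+21 = 28 → [5, 10, 13, 21, 28, 4]
k=5: buf[5] = 4+28 = 32 → [5, 10, 13, 21, 28, 32]
sum = 109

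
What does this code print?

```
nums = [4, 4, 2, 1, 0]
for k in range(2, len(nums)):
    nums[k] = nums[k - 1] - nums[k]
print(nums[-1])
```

k=2: nums[2] = 4-2 = 2 → [4, 4, 2, 1, 0]
k=3: nums[3] = 2-1 = 1 → [4, 4, 2, 1, 0]
k=4: nums[4] = 1-0 = 1 → [4, 4, 2, 1, 1]

1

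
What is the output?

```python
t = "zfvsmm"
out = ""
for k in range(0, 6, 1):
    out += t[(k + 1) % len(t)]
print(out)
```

fvsmmz

k=0: add t[1]='f' → 'f'
k=1: add t[2]='v' → 'fv'
k=2: add t[3]='s' → 'fvs'
k=3: add t[4]='m' → 'fvsm'
k=4: add t[5]='m' → 'fvsmm'
k=5: add t[0]='z' → 'fvsmmz'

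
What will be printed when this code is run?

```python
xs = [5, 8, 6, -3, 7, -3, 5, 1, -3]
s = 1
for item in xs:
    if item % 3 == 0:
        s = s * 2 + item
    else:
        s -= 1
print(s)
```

3

item=5: not %3==0, s = 1-1 = 0
item=8: not %3==0, s = 0-1 = -1
item=6: %3==0, s = (-1)*2+6 = 4
item=-3: %3==0, s = 4*2+(-3) = 5
item=7: not %3==0, s = 5-1 = 4
item=-3: %3==0, s = 4*2+(-3) = 5
item=5: not %3==0, s = 5-1 = 4
item=1: not %3==0, s = 4-1 = 3
item=-3: %3==0, s = 3*2+(-3) = 3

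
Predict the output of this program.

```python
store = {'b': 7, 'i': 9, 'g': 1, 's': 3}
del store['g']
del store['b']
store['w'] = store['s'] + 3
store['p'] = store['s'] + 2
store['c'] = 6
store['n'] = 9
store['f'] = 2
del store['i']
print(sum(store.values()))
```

del 'g' → {'b': 7, 'i': 9, 's': 3}
del 'b' → {'i': 9, 's': 3}
store['w'] = store['s']+3 = 6 → {'i': 9, 's': 3, 'w': 6}
store['p'] = store['s']+2 = 5 → {'i': 9, 's': 3, 'w': 6, 'p': 5}
store['c'] = 6 → {'i': 9, 's': 3, 'w': 6, 'p': 5, 'c': 6}
store['n'] = 9 → {'i': 9, 's': 3, 'w': 6, 'p': 5, 'c': 6, 'n': 9}
store['f'] = 2 → {'i': 9, 's': 3, 'w': 6, 'p': 5, 'c': 6, 'n': 9, 'f': 2}
del 'i' → {'s': 3, 'w': 6, 'p': 5, 'c': 6, 'n': 9, 'f': 2}
sum of values = 31

31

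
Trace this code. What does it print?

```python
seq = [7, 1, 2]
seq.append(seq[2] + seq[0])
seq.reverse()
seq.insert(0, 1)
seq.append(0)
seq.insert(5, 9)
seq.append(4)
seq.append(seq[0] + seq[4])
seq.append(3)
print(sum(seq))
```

append seq[2]+seq[0] = 2+7 = 9 → [7, 1, 2, 9]
reverse → [9, 2, 1, 7]
insert 1 at 0 → [1, 9, 2, 1, 7]
append 0 → [1, 9, 2, 1, 7, 0]
insert 9 at 5 → [1, 9, 2, 1, 7, 9, 0]
append 4 → [1, 9, 2, 1, 7, 9, 0, 4]
append seq[0]+seq[4] = 1+7 = 8 → [1, 9, 2, 1, 7, 9, 0, 4, 8]
append 3 → [1, 9, 2, 1, 7, 9, 0, 4, 8, 3]
sum = 44

44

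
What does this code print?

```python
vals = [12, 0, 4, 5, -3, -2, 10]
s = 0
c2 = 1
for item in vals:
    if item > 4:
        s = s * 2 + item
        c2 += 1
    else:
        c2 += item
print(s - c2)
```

65

item=12: >4, s = 0*2+12 = 12; c2=2
item=0: not >4; c2=2
item=4: not >4; c2=6
item=5: >4, s = 12*2+5 = 29; c2=7
item=-3: not >4; c2=4
item=-2: not >4; c2=2
item=10: >4, s = 29*2+10 = 68; c2=3
s-c2 = 68-3 = 65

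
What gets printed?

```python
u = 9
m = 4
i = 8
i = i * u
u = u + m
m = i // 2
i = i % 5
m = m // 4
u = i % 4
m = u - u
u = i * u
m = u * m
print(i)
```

i = 8*9 = 72
u = 9+4 = 13
m = 72//2 = 36
i = 72%5 = 2
m = 36//4 = 9
u = 2%4 = 2
m = 2-2 = 0
u = 2*2 = 4
m = 4*0 = 0

2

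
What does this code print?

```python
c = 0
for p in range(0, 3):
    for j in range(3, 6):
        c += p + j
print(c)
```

45

p=0,j=3: c = 0+3 = 3
p=0,j=4: c = 3+4 = 7
p=0,j=5: c = 7+5 = 12
p=1,j=3: c = 12+4 = 16
p=1,j=4: c = 16+5 = 21
p=1,j=5: c = 21+6 = 27
p=2,j=3: c = 27+5 = 32
p=2,j=4: c = 32+6 = 38
p=2,j=5: c = 38+7 = 45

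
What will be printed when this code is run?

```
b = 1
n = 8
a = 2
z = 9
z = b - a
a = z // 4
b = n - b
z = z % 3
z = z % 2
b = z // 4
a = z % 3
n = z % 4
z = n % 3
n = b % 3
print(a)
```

0

z = 1-2 = -1
a = (-1)//4 = -1
b = 8-1 = 7
z = (-1)%3 = 2
z = 2%2 = 0
b = 0//4 = 0
a = 0%3 = 0
n = 0%4 = 0
z = 0%3 = 0
n = 0%3 = 0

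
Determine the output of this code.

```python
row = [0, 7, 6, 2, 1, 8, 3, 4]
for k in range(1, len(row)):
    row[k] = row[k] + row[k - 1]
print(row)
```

k=1: row[1] = 7+0 = 7 → [0, 7, 6, 2, 1, 8, 3, 4]
k=2: row[2] = 6+7 = 13 → [0, 7, 13, 2, 1, 8, 3, 4]
k=3: row[3] = 2+13 = 15 → [0, 7, 13, 15, 1, 8, 3, 4]
k=4: row[4] = 1+15 = 16 → [0, 7, 13, 15, 16, 8, 3, 4]
k=5: row[5] = 8+16 = 24 → [0, 7, 13, 15, 16, 24, 3, 4]
k=6: row[6] = 3+24 = 27 → [0, 7, 13, 15, 16, 24, 27, 4]
k=7: row[7] = 4+27 = 31 → [0, 7, 13, 15, 16, 24, 27, 31]

[0, 7, 13, 15, 16, 24, 27, 31]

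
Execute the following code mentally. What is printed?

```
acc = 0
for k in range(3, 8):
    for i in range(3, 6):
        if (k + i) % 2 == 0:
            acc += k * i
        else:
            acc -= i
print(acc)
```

k=3,i=3: even sum, acc = 0+9 = 9
k=3,i=4: odd sum, acc = 9-4 = 5
k=3,i=5: even sum, acc = 5+15 = 20
k=4,i=3: odd sum, acc = 20-3 = 17
k=4,i=4: even sum, acc = 17+16 = 33
k=4,i=5: odd sum, acc = 33-5 = 28
k=5,i=3: even sum, acc = 28+15 = 43
k=5,i=4: odd sum, acc = 43-4 = 39
k=5,i=5: even sum, acc = 39+25 = 64
k=6,i=3: odd sum, acc = 64-3 = 61
k=6,i=4: even sum, acc = 61+24 = 85
k=6,i=5: odd sum, acc = 85-5 = 80
k=7,i=3: even sum, acc = 80+21 = 101
k=7,i=4: odd sum, acc = 101-4 = 97
k=7,i=5: even sum, acc = 97+35 = 132

132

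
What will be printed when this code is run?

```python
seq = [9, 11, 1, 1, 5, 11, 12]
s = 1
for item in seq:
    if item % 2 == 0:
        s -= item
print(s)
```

item=9: not even
item=11: not even
item=1: not even
item=1: not even
item=5: not even
item=11: not even
item=12: even, s = 1-12 = -11

-11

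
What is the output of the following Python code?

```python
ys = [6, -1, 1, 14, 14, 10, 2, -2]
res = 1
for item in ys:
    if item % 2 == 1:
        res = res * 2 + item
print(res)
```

3

item=6: not odd
item=-1: odd, res = 1*2+(-1) = 1
item=1: odd, res = 1*2+1 = 3
item=14: not odd
item=14: not odd
item=10: not odd
item=2: not odd
item=-2: not odd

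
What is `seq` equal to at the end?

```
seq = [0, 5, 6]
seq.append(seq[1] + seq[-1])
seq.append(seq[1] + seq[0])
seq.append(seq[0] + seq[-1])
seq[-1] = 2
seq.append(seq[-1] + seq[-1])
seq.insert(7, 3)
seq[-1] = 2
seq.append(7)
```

[0, 5, 6, 11, 5, 2, 4, 2, 7]

append seq[1]+seq[-1] = 5+6 = 11 → [0, 5, 6, 11]
append seq[1]+seq[0] = 5+0 = 5 → [0, 5, 6, 11, 5]
append seq[0]+seq[-1] = 0+5 = 5 → [0, 5, 6, 11, 5, 5]
seq[-1] = 2 → [0, 5, 6, 11, 5, 2]
append seq[-1]+seq[-1] = 2+2 = 4 → [0, 5, 6, 11, 5, 2, 4]
insert 3 at 7 → [0, 5, 6, 11, 5, 2, 4, 3]
seq[-1] = 2 → [0, 5, 6, 11, 5, 2, 4, 2]
append 7 → [0, 5, 6, 11, 5, 2, 4, 2, 7]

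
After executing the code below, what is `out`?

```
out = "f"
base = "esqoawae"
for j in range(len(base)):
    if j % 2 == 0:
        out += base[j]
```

'feqaa'

j=0: add 'e' → 'fe'
j=1: skip
j=2: add 'q' → 'feq'
j=3: skip
j=4: add 'a' → 'feqa'
j=5: skip
j=6: add 'a' → 'feqaa'
j=7: skip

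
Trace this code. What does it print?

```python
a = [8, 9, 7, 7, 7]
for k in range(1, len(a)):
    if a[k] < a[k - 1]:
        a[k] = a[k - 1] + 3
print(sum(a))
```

62

k=1: 9>=8, unchanged → [8, 9, 7, 7, 7]
k=2: 7<9, a[2] = 9+3 = 12 → [8, 9, 12, 7, 7]
k=3: 7<12, a[3] = 12+3 = 15 → [8, 9, 12, 15, 7]
k=4: 7<15, a[4] = 15+3 = 18 → [8, 9, 12, 15, 18]
sum = 62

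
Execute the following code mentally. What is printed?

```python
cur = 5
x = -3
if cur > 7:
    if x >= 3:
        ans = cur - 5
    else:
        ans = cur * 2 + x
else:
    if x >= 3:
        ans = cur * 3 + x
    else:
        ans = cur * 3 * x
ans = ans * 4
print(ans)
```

-180

cur=5, x=-3
cur > 7 is False; x >= 3 is False
→ ans = cur * 3 * x = -45
ans = (-45)*4 = -180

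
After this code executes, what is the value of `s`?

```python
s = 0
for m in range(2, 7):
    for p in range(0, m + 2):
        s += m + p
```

210

m=2,p=0: s = 0+2 = 2
m=2,p=1: s = 2+3 = 5
m=2,p=2: s = 5+4 = 9
m=2,p=3: s = 9+5 = 14
m=3,p=0: s = 14+3 = 17
m=3,p=1: s = 17+4 = 21
m=3,p=2: s = 21+5 = 26
m=3,p=3: s = 26+6 = 32
m=3,p=4: s = 32+7 = 39
m=4,p=0: s = 39+4 = 43
m=4,p=1: s = 43+5 = 48
m=4,p=2: s = 48+6 = 54
m=4,p=3: s = 54+7 = 61
m=4,p=4: s = 61+8 = 69
m=4,p=5: s = 69+9 = 78
m=5,p=0: s = 78+5 = 83
m=5,p=1: s = 83+6 = 89
m=5,p=2: s = 89+7 = 96
m=5,p=3: s = 96+8 = 104
m=5,p=4: s = 104+9 = 113
m=5,p=5: s = 113+10 = 123
m=5,p=6: s = 123+11 = 134
m=6,p=0: s = 134+6 = 140
m=6,p=1: s = 140+7 = 147
m=6,p=2: s = 147+8 = 155
m=6,p=3: s = 155+9 = 164
m=6,p=4: s = 164+10 = 174
m=6,p=5: s = 174+11 = 185
m=6,p=6: s = 185+12 = 197
m=6,p=7: s = 197+13 = 210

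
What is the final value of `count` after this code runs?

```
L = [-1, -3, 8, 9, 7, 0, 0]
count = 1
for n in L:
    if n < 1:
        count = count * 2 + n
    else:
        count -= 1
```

n=-1: <1, count = 1*2+(-1) = 1
n=-3: <1, count = 1*2+(-3) = -1
n=8: not <1, count = (-1)-1 = -2
n=9: not <1, count = (-2)-1 = -3
n=7: not <1, count = (-3)-1 = -4
n=0: <1, count = (-4)*2+0 = -8
n=0: <1, count = (-8)*2+0 = -16

-16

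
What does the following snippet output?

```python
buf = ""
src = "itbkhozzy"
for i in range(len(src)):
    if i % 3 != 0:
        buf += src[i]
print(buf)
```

i=0: skip
i=1: add 't' → 't'
i=2: add 'b' → 'tb'
i=3: skip
i=4: add 'h' → 'tbh'
i=5: add 'o' → 'tbho'
i=6: skip
i=7: add 'z' → 'tbhoz'
i=8: add 'y' → 'tbhozy'

tbhozy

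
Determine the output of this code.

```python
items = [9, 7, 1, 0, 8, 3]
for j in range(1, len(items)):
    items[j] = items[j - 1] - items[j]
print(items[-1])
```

-10

j=1: items[1] = 9-7 = 2 → [9, 2, 1, 0, 8, 3]
j=2: items[2] = 2-1 = 1 → [9, 2, 1, 0, 8, 3]
j=3: items[3] = 1-0 = 1 → [9, 2, 1, 1, 8, 3]
j=4: items[4] = 1-8 = -7 → [9, 2, 1, 1, -7, 3]
j=5: items[5] = (-7)-3 = -10 → [9, 2, 1, 1, -7, -10]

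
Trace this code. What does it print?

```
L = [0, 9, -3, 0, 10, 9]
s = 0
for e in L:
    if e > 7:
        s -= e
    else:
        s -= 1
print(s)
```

e=0: not >7, s = 0-1 = -1
e=9: >7, s = (-1)-9 = -10
e=-3: not >7, s = (-10)-1 = -11
e=0: not >7, s = (-11)-1 = -12
e=10: >7, s = (-12)-10 = -22
e=9: >7, s = (-22)-9 = -31

-31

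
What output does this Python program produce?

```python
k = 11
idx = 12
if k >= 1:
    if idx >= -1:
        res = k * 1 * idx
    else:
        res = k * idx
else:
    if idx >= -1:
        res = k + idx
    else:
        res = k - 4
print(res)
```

132

k=11, idx=12
k >= 1 is True; idx >= -1 is True
→ res = k * 1 * idx = 132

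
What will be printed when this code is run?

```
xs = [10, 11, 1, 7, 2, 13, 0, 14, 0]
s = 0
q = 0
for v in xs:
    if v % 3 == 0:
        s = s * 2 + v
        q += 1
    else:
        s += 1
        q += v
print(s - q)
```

v=10: not %3==0, s = 0+1 = 1; q=10
v=11: not %3==0, s = 1+1 = 2; q=21
v=1: not %3==0, s = 2+1 = 3; q=22
v=7: not %3==0, s = 3+1 = 4; q=29
v=2: not %3==0, s = 4+1 = 5; q=31
v=13: not %3==0, s = 5+1 = 6; q=44
v=0: %3==0, s = 6*2+0 = 12; q=45
v=14: not %3==0, s = 12+1 = 13; q=59
v=0: %3==0, s = 13*2+0 = 26; q=60
s-q = 26-60 = -34

-34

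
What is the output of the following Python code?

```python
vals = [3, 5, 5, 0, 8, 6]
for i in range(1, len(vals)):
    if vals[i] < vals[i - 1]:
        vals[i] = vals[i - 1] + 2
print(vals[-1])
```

i=1: 5>=3, unchanged → [3, 5, 5, 0, 8, 6]
i=2: 5>=5, unchanged → [3, 5, 5, 0, 8, 6]
i=3: 0<5, vals[3] = 5+2 = 7 → [3, 5, 5, 7, 8, 6]
i=4: 8>=7, unchanged → [3, 5, 5, 7, 8, 6]
i=5: 6<8, vals[5] = 8+2 = 10 → [3, 5, 5, 7, 8, 10]

10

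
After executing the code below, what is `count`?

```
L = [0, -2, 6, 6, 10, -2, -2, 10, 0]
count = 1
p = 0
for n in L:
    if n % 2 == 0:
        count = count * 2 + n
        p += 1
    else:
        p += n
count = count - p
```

n=0: even, count = 1*2+0 = 2; p=1
n=-2: even, count = 2*2+(-2) = 2; p=2
n=6: even, count = 2*2+6 = 10; p=3
n=6: even, count = 10*2+6 = 26; p=4
n=10: even, count = 26*2+10 = 62; p=5
n=-2: even, count = 62*2+(-2) = 122; p=6
n=-2: even, count = 122*2+(-2) = 242; p=7
n=10: even, count = 242*2+10 = 494; p=8
n=0: even, count = 494*2+0 = 988; p=9
count-p = 988-9 = 979

979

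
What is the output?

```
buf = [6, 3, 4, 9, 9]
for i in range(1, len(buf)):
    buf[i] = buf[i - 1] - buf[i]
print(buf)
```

i=1: buf[1] = 6-3 = 3 → [6, 3, 4, 9, 9]
i=2: buf[2] = 3-4 = -1 → [6, 3, -1, 9, 9]
i=3: buf[3] = (-1)-9 = -10 → [6, 3, -1, -10, 9]
i=4: buf[4] = (-10)-9 = -19 → [6, 3, -1, -10, -19]

[6, 3, -1, -10, -19]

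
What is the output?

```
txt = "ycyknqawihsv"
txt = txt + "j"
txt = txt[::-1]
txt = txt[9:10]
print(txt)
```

+ 'j' → 'ycyknqawihsvj'
reverse → 'jvshiwaqnkycy'
slice [9:10] → 'k'

k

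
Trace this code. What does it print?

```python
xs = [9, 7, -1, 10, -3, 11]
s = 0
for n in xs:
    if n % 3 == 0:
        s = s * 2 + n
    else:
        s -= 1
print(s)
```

n=9: %3==0, s = 0*2+9 = 9
n=7: not %3==0, s = 9-1 = 8
n=-1: not %3==0, s = 8-1 = 7
n=10: not %3==0, s = 7-1 = 6
n=-3: %3==0, s = 6*2+(-3) = 9
n=11: not %3==0, s = 9-1 = 8

8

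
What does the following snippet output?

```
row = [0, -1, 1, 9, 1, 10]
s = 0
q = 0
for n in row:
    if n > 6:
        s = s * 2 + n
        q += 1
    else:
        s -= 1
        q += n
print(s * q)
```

n=0: not >6, s = 0-1 = -1; q=0
n=-1: not >6, s = (-1)-1 = -2; q=-1
n=1: not >6, s = (-2)-1 = -3; q=0
n=9: >6, s = (-3)*2+9 = 3; q=1
n=1: not >6, s = 3-1 = 2; q=2
n=10: >6, s = 2*2+10 = 14; q=3
s*q = 14*3 = 42

42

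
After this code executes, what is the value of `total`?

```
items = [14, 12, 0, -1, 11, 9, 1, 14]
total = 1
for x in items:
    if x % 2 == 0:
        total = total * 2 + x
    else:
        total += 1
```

x=14: even, total = 1*2+14 = 16
x=12: even, total = 16*2+12 = 44
x=0: even, total = 44*2+0 = 88
x=-1: not even, total = 88+1 = 89
x=11: not even, total = 89+1 = 90
x=9: not even, total = 90+1 = 91
x=1: not even, total = 91+1 = 92
x=14: even, total = 92*2+14 = 198

198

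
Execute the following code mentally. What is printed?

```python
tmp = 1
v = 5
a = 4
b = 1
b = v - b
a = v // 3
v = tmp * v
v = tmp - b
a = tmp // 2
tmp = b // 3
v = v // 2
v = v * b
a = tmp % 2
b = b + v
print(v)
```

-8

b = 5-1 = 4
a = 5//3 = 1
v = 1*5 = 5
v = 1-4 = -3
a = 1//2 = 0
tmp = 4//3 = 1
v = (-3)//2 = -2
v = (-2)*4 = -8
a = 1%2 = 1
b = 4+(-8) = -4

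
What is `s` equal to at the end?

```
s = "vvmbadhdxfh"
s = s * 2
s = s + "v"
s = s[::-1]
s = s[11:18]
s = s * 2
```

'vhfxdhdvhfxdhd'

repeat ×2 → 'vvmbadhdxfhvvmbadhdxfh'
+ 'v' → 'vvmbadhdxfhvvmbadhdxfhv'
reverse → 'vhfxdhdabmvvhfxdhdabmvv'
slice [11:18] → 'vhfxdhd'
repeat ×2 → 'vhfxdhdvhfxdhd'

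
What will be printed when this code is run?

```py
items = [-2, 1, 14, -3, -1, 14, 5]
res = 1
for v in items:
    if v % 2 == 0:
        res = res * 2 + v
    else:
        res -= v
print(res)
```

41

v=-2: even, res = 1*2+(-2) = 0
v=1: not even, res = 0-1 = -1
v=14: even, res = (-1)*2+14 = 12
v=-3: not even, res = 12-(-3) = 15
v=-1: not even, res = 15-(-1) = 16
v=14: even, res = 16*2+14 = 46
v=5: not even, res = 46-5 = 41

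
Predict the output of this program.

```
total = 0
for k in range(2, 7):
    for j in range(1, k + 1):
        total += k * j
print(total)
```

265

k=2,j=1: total = 0+2 = 2
k=2,j=2: total = 2+4 = 6
k=3,j=1: total = 6+3 = 9
k=3,j=2: total = 9+6 = 15
k=3,j=3: total = 15+9 = 24
k=4,j=1: total = 24+4 = 28
k=4,j=2: total = 28+8 = 36
k=4,j=3: total = 36+12 = 48
k=4,j=4: total = 48+16 = 64
k=5,j=1: total = 64+5 = 69
k=5,j=2: total = 69+10 = 79
k=5,j=3: total = 79+15 = 94
k=5,j=4: total = 94+20 = 114
k=5,j=5: total = 114+25 = 139
k=6,j=1: total = 139+6 = 145
k=6,j=2: total = 145+12 = 157
k=6,j=3: total = 157+18 = 175
k=6,j=4: total = 175+24 = 199
k=6,j=5: total = 199+30 = 229
k=6,j=6: total = 229+36 = 265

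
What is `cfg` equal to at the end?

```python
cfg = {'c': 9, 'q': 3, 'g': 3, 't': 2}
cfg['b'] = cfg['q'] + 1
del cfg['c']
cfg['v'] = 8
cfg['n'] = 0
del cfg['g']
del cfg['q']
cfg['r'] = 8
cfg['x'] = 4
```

{'t': 2, 'b': 4, 'v': 8, 'n': 0, 'r': 8, 'x': 4}

cfg['b'] = cfg['q']+1 = 4 → {'c': 9, 'q': 3, 'g': 3, 't': 2, 'b': 4}
del 'c' → {'q': 3, 'g': 3, 't': 2, 'b': 4}
cfg['v'] = 8 → {'q': 3, 'g': 3, 't': 2, 'b': 4, 'v': 8}
cfg['n'] = 0 → {'q': 3, 'g': 3, 't': 2, 'b': 4, 'v': 8, 'n': 0}
del 'g' → {'q': 3, 't': 2, 'b': 4, 'v': 8, 'n': 0}
del 'q' → {'t': 2, 'b': 4, 'v': 8, 'n': 0}
cfg['r'] = 8 → {'t': 2, 'b': 4, 'v': 8, 'n': 0, 'r': 8}
cfg['x'] = 4 → {'t': 2, 'b': 4, 'v': 8, 'n': 0, 'r': 8, 'x': 4}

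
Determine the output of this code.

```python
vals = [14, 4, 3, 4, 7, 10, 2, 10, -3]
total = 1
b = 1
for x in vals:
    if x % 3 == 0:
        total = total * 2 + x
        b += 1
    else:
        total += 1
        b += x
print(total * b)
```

x=14: not %3==0, total = 1+1 = 2; b=15
x=4: not %3==0, total = 2+1 = 3; b=19
x=3: %3==0, total = 3*2+3 = 9; b=20
x=4: not %3==0, total = 9+1 = 10; b=24
x=7: not %3==0, total = 10+1 = 11; b=31
x=10: not %3==0, total = 11+1 = 12; b=41
x=2: not %3==0, total = 12+1 = 13; b=43
x=10: not %3==0, total = 13+1 = 14; b=53
x=-3: %3==0, total = 14*2+(-3) = 25; b=54
total*b = 25*54 = 1350

1350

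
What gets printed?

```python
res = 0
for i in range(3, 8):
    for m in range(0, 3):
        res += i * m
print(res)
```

75

i=3,m=0: res = 0+0 = 0
i=3,m=1: res = 0+3 = 3
i=3,m=2: res = 3+6 = 9
i=4,m=0: res = 9+0 = 9
i=4,m=1: res = 9+4 = 13
i=4,m=2: res = 13+8 = 21
i=5,m=0: res = 21+0 = 21
i=5,m=1: res = 21+5 = 26
i=5,m=2: res = 26+10 = 36
i=6,m=0: res = 36+0 = 36
i=6,m=1: res = 36+6 = 42
i=6,m=2: res = 42+12 = 54
i=7,m=0: res = 54+0 = 54
i=7,m=1: res = 54+7 = 61
i=7,m=2: res = 61+14 = 75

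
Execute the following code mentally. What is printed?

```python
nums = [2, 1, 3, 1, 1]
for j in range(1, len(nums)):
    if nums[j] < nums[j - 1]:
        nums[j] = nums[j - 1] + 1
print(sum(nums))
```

17

j=1: 1<2, nums[1] = 2+1 = 3 → [2, 3, 3, 1, 1]
j=2: 3>=3, unchanged → [2, 3, 3, 1, 1]
j=3: 1<3, nums[3] = 3+1 = 4 → [2, 3, 3, 4, 1]
j=4: 1<4, nums[4] = 4+1 = 5 → [2, 3, 3, 4, 5]
sum = 17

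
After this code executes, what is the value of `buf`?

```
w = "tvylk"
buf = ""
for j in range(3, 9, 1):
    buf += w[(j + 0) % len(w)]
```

j=3: add w[3]='l' → 'l'
j=4: add w[4]='k' → 'lk'
j=5: add w[0]='t' → 'lkt'
j=6: add w[1]='v' → 'lktv'
j=7: add w[2]='y' → 'lktvy'
j=8: add w[3]='l' → 'lktvyl'

'lktvyl'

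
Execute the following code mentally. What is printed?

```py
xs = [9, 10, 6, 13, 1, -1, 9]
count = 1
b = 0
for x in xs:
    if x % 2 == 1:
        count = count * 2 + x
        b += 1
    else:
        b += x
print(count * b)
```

x=9: odd, count = 1*2+9 = 11; b=1
x=10: not odd; b=11
x=6: not odd; b=17
x=13: odd, count = 11*2+13 = 35; b=18
x=1: odd, count = 35*2+1 = 71; b=19
x=-1: odd, count = 71*2+(-1) = 141; b=20
x=9: odd, count = 141*2+9 = 291; b=21
count*b = 291*21 = 6111

6111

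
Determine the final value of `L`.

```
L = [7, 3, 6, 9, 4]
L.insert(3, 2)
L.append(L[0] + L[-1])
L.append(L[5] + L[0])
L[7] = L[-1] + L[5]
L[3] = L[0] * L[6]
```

insert 2 at 3 → [7, 3, 6, 2, 9, 4]
append L[0]+L[-1] = 7+4 = 11 → [7, 3, 6, 2, 9, 4, 11]
append L[5]+L[0] = 4+7 = 11 → [7, 3, 6, 2, 9, 4, 11, 11]
L[7] = L[-1]+L[5] = 11+4 = 15 → [7, 3, 6, 2, 9, 4, 11, 15]
L[3] = L[0]*L[6] = 7*11 = 77 → [7, 3, 6, 77, 9, 4, 11, 15]

[7, 3, 6, 77, 9, 4, 11, 15]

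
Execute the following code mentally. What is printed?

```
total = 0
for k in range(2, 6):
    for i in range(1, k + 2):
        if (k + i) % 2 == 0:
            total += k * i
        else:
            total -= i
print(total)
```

54

k=2,i=1: odd sum, total = 0-1 = -1
k=2,i=2: even sum, total = (-1)+4 = 3
k=2,i=3: odd sum, total = 3-3 = 0
k=3,i=1: even sum, total = 0+3 = 3
k=3,i=2: odd sum, total = 3-2 = 1
k=3,i=3: even sum, total = 1+9 = 10
k=3,i=4: odd sum, total = 10-4 = 6
k=4,i=1: odd sum, total = 6-1 = 5
k=4,i=2: even sum, total = 5+8 = 13
k=4,i=3: odd sum, total = 13-3 = 10
k=4,i=4: even sum, total = 10+16 = 26
k=4,i=5: odd sum, total = 26-5 = 21
k=5,i=1: even sum, total = 21+5 = 26
k=5,i=2: odd sum, total = 26-2 = 24
k=5,i=3: even sum, total = 24+15 = 39
k=5,i=4: odd sum, total = 39-4 = 35
k=5,i=5: even sum, total = 35+25 = 60
k=5,i=6: odd sum, total = 60-6 = 54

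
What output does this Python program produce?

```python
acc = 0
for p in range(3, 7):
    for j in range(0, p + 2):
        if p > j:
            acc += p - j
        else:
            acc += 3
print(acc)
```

p=3,j=0: 3>0, acc = 0+3 = 3
p=3,j=1: 3>1, acc = 3+2 = 5
p=3,j=2: 3>2, acc = 5+1 = 6
p=3,j=3: not 3>3, acc = 6+3 = 9
p=3,j=4: not 3>4, acc = 9+3 = 12
p=4,j=0: 4>0, acc = 12+4 = 16
p=4,j=1: 4>1, acc = 16+3 = 19
p=4,j=2: 4>2, acc = 19+2 = 21
p=4,j=3: 4>3, acc = 21+1 = 22
p=4,j=4: not 4>4, acc = 22+3 = 25
p=4,j=5: not 4>5, acc = 25+3 = 28
p=5,j=0: 5>0, acc = 28+5 = 33
p=5,j=1: 5>1, acc = 33+4 = 37
p=5,j=2: 5>2, acc = 37+3 = 40
p=5,j=3: 5>3, acc = 40+2 = 42
p=5,j=4: 5>4, acc = 42+1 = 43
p=5,j=5: not 5>5, acc = 43+3 = 46
p=5,j=6: not 5>6, acc = 46+3 = 49
p=6,j=0: 6>0, acc = 49+6 = 55
p=6,j=1: 6>1, acc = 55+5 = 60
p=6,j=2: 6>2, acc = 60+4 = 64
p=6,j=3: 6>3, acc = 64+3 = 67
p=6,j=4: 6>4, acc = 67+2 = 69
p=6,j=5: 6>5, acc = 69+1 = 70
p=6,j=6: not 6>6, acc = 70+3 = 73
p=6,j=7: not 6>7, acc = 73+3 = 76

76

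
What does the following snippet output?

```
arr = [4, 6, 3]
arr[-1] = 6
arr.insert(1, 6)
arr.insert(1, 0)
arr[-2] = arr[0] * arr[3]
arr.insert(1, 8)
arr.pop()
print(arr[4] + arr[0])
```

28

arr[-1] = 6 → [4, 6, 6]
insert 6 at 1 → [4, 6, 6, 6]
insert 0 at 1 → [4, 0, 6, 6, 6]
arr[-2] = arr[0]*arr[3] = 4*6 = 24 → [4, 0, 6, 24, 6]
insert 8 at 1 → [4, 8, 0, 6, 24, 6]
pop() removes 6 → [4, 8, 0, 6, 24]
arr[4]+arr[0] = 24+4 = 28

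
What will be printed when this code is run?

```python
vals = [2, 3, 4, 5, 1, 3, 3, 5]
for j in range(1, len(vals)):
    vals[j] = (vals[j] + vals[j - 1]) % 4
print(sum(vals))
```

14

j=1: vals[1] = (3+2)%4 = 1 → [2, 1, 4, 5, 1, 3, 3, 5]
j=2: vals[2] = (4+1)%4 = 1 → [2, 1, 1, 5, 1, 3, 3, 5]
j=3: vals[3] = (5+1)%4 = 2 → [2, 1, 1, 2, 1, 3, 3, 5]
j=4: vals[4] = (1+2)%4 = 3 → [2, 1, 1, 2, 3, 3, 3, 5]
j=5: vals[5] = (3+3)%4 = 2 → [2, 1, 1, 2, 3, 2, 3, 5]
j=6: vals[6] = (3+2)%4 = 1 → [2, 1, 1, 2, 3, 2, 1, 5]
j=7: vals[7] = (5+1)%4 = 2 → [2, 1, 1, 2, 3, 2, 1, 2]
sum = 14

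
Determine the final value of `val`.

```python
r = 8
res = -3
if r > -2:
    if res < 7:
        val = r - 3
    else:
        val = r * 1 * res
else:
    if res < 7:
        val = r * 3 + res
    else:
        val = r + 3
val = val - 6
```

-1

r=8, res=-3
r > -2 is True; res < 7 is True
→ val = r - 3 = 5
val = 5-6 = -1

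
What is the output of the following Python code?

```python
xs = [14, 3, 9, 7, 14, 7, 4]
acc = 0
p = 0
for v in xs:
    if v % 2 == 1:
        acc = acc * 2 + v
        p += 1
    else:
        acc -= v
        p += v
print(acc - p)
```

v=14: not odd, acc = 0-14 = -14; p=14
v=3: odd, acc = (-14)*2+3 = -25; p=15
v=9: odd, acc = (-25)*2+9 = -41; p=16
v=7: odd, acc = (-41)*2+7 = -75; p=17
v=14: not odd, acc = (-75)-14 = -89; p=31
v=7: odd, acc = (-89)*2+7 = -171; p=32
v=4: not odd, acc = (-171)-4 = -175; p=36
acc-p = (-175)-36 = -211

-211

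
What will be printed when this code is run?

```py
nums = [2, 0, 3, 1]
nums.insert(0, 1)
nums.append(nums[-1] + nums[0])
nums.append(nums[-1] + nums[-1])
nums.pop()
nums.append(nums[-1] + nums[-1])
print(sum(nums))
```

13

insert 1 at 0 → [1, 2, 0, 3, 1]
append nums[-1]+nums[0] = 1+1 = 2 → [1, 2, 0, 3, 1, 2]
append nums[-1]+nums[-1] = 2+2 = 4 → [1, 2, 0, 3, 1, 2, 4]
pop() removes 4 → [1, 2, 0, 3, 1, 2]
append nums[-1]+nums[-1] = 2+2 = 4 → [1, 2, 0, 3, 1, 2, 4]
sum = 13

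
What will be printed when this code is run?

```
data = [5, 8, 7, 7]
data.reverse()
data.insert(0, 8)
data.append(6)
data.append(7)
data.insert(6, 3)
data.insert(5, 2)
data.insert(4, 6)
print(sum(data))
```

reverse → [7, 7, 8, 5]
insert 8 at 0 → [8, 7, 7, 8, 5]
append 6 → [8, 7, 7, 8, 5, 6]
append 7 → [8, 7, 7, 8, 5, 6, 7]
insert 3 at 6 → [8, 7, 7, 8, 5, 6, 3, 7]
insert 2 at 5 → [8, 7, 7, 8, 5, 2, 6, 3, 7]
insert 6 at 4 → [8, 7, 7, 8, 6, 5, 2, 6, 3, 7]
sum = 59

59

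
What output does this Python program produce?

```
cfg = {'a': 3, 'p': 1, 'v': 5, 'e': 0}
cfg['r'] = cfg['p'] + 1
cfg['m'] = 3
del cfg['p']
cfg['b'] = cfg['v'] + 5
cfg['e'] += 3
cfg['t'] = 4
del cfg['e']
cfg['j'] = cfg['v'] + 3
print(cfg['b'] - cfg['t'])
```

6

cfg['r'] = cfg['p']+1 = 2 → {'a': 3, 'p': 1, 'v': 5, 'e': 0, 'r': 2}
cfg['m'] = 3 → {'a': 3, 'p': 1, 'v': 5, 'e': 0, 'r': 2, 'm': 3}
del 'p' → {'a': 3, 'v': 5, 'e': 0, 'r': 2, 'm': 3}
cfg['b'] = cfg['v']+5 = 10 → {'a': 3, 'v': 5, 'e': 0, 'r': 2, 'm': 3, 'b': 10}
cfg['e'] = 0+3 = 3 → {'a': 3, 'v': 5, 'e': 3, 'r': 2, 'm': 3, 'b': 10}
cfg['t'] = 4 → {'a': 3, 'v': 5, 'e': 3, 'r': 2, 'm': 3, 'b': 10, 't': 4}
del 'e' → {'a': 3, 'v': 5, 'r': 2, 'm': 3, 'b': 10, 't': 4}
cfg['j'] = cfg['v']+3 = 8 → {'a': 3, 'v': 5, 'r': 2, 'm': 3, 'b': 10, 't': 4, 'j': 8}
cfg['b']-cfg['t'] = 10-4 = 6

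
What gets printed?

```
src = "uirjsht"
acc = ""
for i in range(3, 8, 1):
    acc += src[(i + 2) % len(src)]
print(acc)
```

i=3: add src[5]='h' → 'h'
i=4: add src[6]='t' → 'ht'
i=5: add src[0]='u' → 'htu'
i=6: add src[1]='i' → 'htui'
i=7: add src[2]='r' → 'htuir'

htuir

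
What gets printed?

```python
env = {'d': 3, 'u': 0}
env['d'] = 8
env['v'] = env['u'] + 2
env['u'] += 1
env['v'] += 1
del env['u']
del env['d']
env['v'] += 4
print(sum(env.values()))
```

env['d'] = 8 → {'d': 8, 'u': 0}
env['v'] = env['u']+2 = 2 → {'d': 8, 'u': 0, 'v': 2}
env['u'] = 0+1 = 1 → {'d': 8, 'u': 1, 'v': 2}
env['v'] = 2+1 = 3 → {'d': 8, 'u': 1, 'v': 3}
del 'u' → {'d': 8, 'v': 3}
del 'd' → {'v': 3}
env['v'] = 3+4 = 7 → {'v': 7}
sum of values = 7

7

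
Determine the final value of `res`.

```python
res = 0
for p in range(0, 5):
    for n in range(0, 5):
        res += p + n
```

p=0,n=0: res = 0+0 = 0
p=0,n=1: res = 0+1 = 1
p=0,n=2: res = 1+2 = 3
p=0,n=3: res = 3+3 = 6
p=0,n=4: res = 6+4 = 10
p=1,n=0: res = 10+1 = 11
p=1,n=1: res = 11+2 = 13
p=1,n=2: res = 13+3 = 16
p=1,n=3: res = 16+4 = 20
p=1,n=4: res = 20+5 = 25
p=2,n=0: res = 25+2 = 27
p=2,n=1: res = 27+3 = 30
p=2,n=2: res = 30+4 = 34
p=2,n=3: res = 34+5 = 39
p=2,n=4: res = 39+6 = 45
p=3,n=0: res = 45+3 = 48
p=3,n=1: res = 48+4 = 52
p=3,n=2: res = 52+5 = 57
p=3,n=3: res = 57+6 = 63
p=3,n=4: res = 63+7 = 70
p=4,n=0: res = 70+4 = 74
p=4,n=1: res = 74+5 = 79
p=4,n=2: res = 79+6 = 85
p=4,n=3: res = 85+7 = 92
p=4,n=4: res = 92+8 = 100

100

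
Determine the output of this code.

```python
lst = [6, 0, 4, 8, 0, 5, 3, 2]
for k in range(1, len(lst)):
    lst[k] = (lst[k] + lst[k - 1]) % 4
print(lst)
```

k=1: lst[1] = (0+6)%4 = 2 → [6, 2, 4, 8, 0, 5, 3, 2]
k=2: lst[2] = (4+2)%4 = 2 → [6, 2, 2, 8, 0, 5, 3, 2]
k=3: lst[3] = (8+2)%4 = 2 → [6, 2, 2, 2, 0, 5, 3, 2]
k=4: lst[4] = (0+2)%4 = 2 → [6, 2, 2, 2, 2, 5, 3, 2]
k=5: lst[5] = (5+2)%4 = 3 → [6, 2, 2, 2, 2, 3, 3, 2]
k=6: lst[6] = (3+3)%4 = 2 → [6, 2, 2, 2, 2, 3, 2, 2]
k=7: lst[7] = (2+2)%4 = 0 → [6, 2, 2, 2, 2, 3, 2, 0]

[6, 2, 2, 2, 2, 3, 2, 0]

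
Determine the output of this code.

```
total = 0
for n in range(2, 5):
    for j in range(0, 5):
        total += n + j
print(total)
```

n=2,j=0: total = 0+2 = 2
n=2,j=1: total = 2+3 = 5
n=2,j=2: total = 5+4 = 9
n=2,j=3: total = 9+5 = 14
n=2,j=4: total = 14+6 = 20
n=3,j=0: total = 20+3 = 23
n=3,j=1: total = 23+4 = 27
n=3,j=2: total = 27+5 = 32
n=3,j=3: total = 32+6 = 38
n=3,j=4: total = 38+7 = 45
n=4,j=0: total = 45+4 = 49
n=4,j=1: total = 49+5 = 54
n=4,j=2: total = 54+6 = 60
n=4,j=3: total = 60+7 = 67
n=4,j=4: total = 67+8 = 75

75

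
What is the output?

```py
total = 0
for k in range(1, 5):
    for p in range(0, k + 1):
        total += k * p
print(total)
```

k=1,p=0: total = 0+0 = 0
k=1,p=1: total = 0+1 = 1
k=2,p=0: total = 1+0 = 1
k=2,p=1: total = 1+2 = 3
k=2,p=2: total = 3+4 = 7
k=3,p=0: total = 7+0 = 7
k=3,p=1: total = 7+3 = 10
k=3,p=2: total = 10+6 = 16
k=3,p=3: total = 16+9 = 25
k=4,p=0: total = 25+0 = 25
k=4,p=1: total = 25+4 = 29
k=4,p=2: total = 29+8 = 37
k=4,p=3: total = 37+12 = 49
k=4,p=4: total = 49+16 = 65

65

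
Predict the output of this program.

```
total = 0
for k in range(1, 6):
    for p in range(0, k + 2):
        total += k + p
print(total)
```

k=1,p=0: total = 0+1 = 1
k=1,p=1: total = 1+2 = 3
k=1,p=2: total = 3+3 = 6
k=2,p=0: total = 6+2 = 8
k=2,p=1: total = 8+3 = 11
k=2,p=2: total = 11+4 = 15
k=2,p=3: total = 15+5 = 20
k=3,p=0: total = 20+3 = 23
k=3,p=1: total = 23+4 = 27
k=3,p=2: total = 27+5 = 32
k=3,p=3: total = 32+6 = 38
k=3,p=4: total = 38+7 = 45
k=4,p=0: total = 45+4 = 49
k=4,p=1: total = 49+5 = 54
k=4,p=2: total = 54+6 = 60
k=4,p=3: total = 60+7 = 67
k=4,p=4: total = 67+8 = 75
k=4,p=5: total = 75+9 = 84
k=5,p=0: total = 84+5 = 89
k=5,p=1: total = 89+6 = 95
k=5,p=2: total = 95+7 = 102
k=5,p=3: total = 102+8 = 110
k=5,p=4: total = 110+9 = 119
k=5,p=5: total = 119+10 = 129
k=5,p=6: total = 129+11 = 140

140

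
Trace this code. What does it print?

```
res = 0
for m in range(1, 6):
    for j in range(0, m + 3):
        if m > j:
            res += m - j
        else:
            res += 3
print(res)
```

80

m=1,j=0: 1>0, res = 0+1 = 1
m=1,j=1: not 1>1, res = 1+3 = 4
m=1,j=2: not 1>2, res = 4+3 = 7
m=1,j=3: not 1>3, res = 7+3 = 10
m=2,j=0: 2>0, res = 10+2 = 12
m=2,j=1: 2>1, res = 12+1 = 13
m=2,j=2: not 2>2, res = 13+3 = 16
m=2,j=3: not 2>3, res = 16+3 = 19
m=2,j=4: not 2>4, res = 19+3 = 22
m=3,j=0: 3>0, res = 22+3 = 25
m=3,j=1: 3>1, res = 25+2 = 27
m=3,j=2: 3>2, res = 27+1 = 28
m=3,j=3: not 3>3, res = 28+3 = 31
m=3,j=4: not 3>4, res = 31+3 = 34
m=3,j=5: not 3>5, res = 34+3 = 37
m=4,j=0: 4>0, res = 37+4 = 41
m=4,j=1: 4>1, res = 41+3 = 44
m=4,j=2: 4>2, res = 44+2 = 46
m=4,j=3: 4>3, res = 46+1 = 47
m=4,j=4: not 4>4, res = 47+3 = 50
m=4,j=5: not 4>5, res = 50+3 = 53
m=4,j=6: not 4>6, res = 53+3 = 56
m=5,j=0: 5>0, res = 56+5 = 61
m=5,j=1: 5>1, res = 61+4 = 65
m=5,j=2: 5>2, res = 65+3 = 68
m=5,j=3: 5>3, res = 68+2 = 70
m=5,j=4: 5>4, res = 70+1 = 71
m=5,j=5: not 5>5, res = 71+3 = 74
m=5,j=6: not 5>6, res = 74+3 = 77
m=5,j=7: not 5>7, res = 77+3 = 80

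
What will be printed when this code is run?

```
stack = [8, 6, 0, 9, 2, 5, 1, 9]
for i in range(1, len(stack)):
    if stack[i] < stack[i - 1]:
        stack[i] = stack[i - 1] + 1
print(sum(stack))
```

i=1: 6<8, stack[1] = 8+1 = 9 → [8, 9, 0, 9, 2, 5, 1, 9]
i=2: 0<9, stack[2] = 9+1 = 10 → [8, 9, 10, 9, 2, 5, 1, 9]
i=3: 9<10, stack[3] = 10+1 = 11 → [8, 9, 10, 11, 2, 5, 1, 9]
i=4: 2<11, stack[4] = 11+1 = 12 → [8, 9, 10, 11, 12, 5, 1, 9]
i=5: 5<12, stack[5] = 12+1 = 13 → [8, 9, 10, 11, 12, 13, 1, 9]
i=6: 1<13, stack[6] = 13+1 = 14 → [8, 9, 10, 11, 12, 13, 14, 9]
i=7: 9<14, stack[7] = 14+1 = 15 → [8, 9, 10, 11, 12, 13, 14, 15]
sum = 92

92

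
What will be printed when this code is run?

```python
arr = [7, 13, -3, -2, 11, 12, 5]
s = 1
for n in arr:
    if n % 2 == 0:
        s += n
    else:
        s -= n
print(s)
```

n=7: not even, s = 1-7 = -6
n=13: not even, s = (-6)-13 = -19
n=-3: not even, s = (-19)-(-3) = -16
n=-2: even, s = (-16)+(-2) = -18
n=11: not even, s = (-18)-11 = -29
n=12: even, s = (-29)+12 = -17
n=5: not even, s = (-17)-5 = -22

-22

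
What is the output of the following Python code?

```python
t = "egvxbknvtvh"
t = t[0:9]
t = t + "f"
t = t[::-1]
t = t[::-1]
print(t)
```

egvxbknvtf

slice [0:9] → 'egvxbknvt'
+ 'f' → 'egvxbknvtf'
reverse → 'ftvnkbxvge'
reverse → 'egvxbknvtf'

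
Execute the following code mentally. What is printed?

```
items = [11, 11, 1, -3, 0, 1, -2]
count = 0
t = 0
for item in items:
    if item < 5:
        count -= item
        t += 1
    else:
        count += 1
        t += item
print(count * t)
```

item=11: not <5, count = 0+1 = 1; t=11
item=11: not <5, count = 1+1 = 2; t=22
item=1: <5, count = 2-1 = 1; t=23
item=-3: <5, count = 1-(-3) = 4; t=24
item=0: <5, count = 4-0 = 4; t=25
item=1: <5, count = 4-1 = 3; t=26
item=-2: <5, count = 3-(-2) = 5; t=27
count*t = 5*27 = 135

135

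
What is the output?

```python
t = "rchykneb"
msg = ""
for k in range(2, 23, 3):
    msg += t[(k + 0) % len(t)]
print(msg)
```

hnryeck

k=2: add t[2]='h' → 'h'
k=5: add t[5]='n' → 'hn'
k=8: add t[0]='r' → 'hnr'
k=11: add t[3]='y' → 'hnry'
k=14: add t[6]='e' → 'hnrye'
k=17: add t[1]='c' → 'hnryec'
k=20: add t[4]='k' → 'hnryeck'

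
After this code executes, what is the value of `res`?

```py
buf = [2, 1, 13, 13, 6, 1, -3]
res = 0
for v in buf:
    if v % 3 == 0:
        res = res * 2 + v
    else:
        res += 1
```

v=2: not %3==0, res = 0+1 = 1
v=1: not %3==0, res = 1+1 = 2
v=13: not %3==0, res = 2+1 = 3
v=13: not %3==0, res = 3+1 = 4
v=6: %3==0, res = 4*2+6 = 14
v=1: not %3==0, res = 14+1 = 15
v=-3: %3==0, res = 15*2+(-3) = 27

27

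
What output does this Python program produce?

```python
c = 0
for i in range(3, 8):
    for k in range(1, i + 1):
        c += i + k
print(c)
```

215

i=3,k=1: c = 0+4 = 4
i=3,k=2: c = 4+5 = 9
i=3,k=3: c = 9+6 = 15
i=4,k=1: c = 15+5 = 20
i=4,k=2: c = 20+6 = 26
i=4,k=3: c = 26+7 = 33
i=4,k=4: c = 33+8 = 41
i=5,k=1: c = 41+6 = 47
i=5,k=2: c = 47+7 = 54
i=5,k=3: c = 54+8 = 62
i=5,k=4: c = 62+9 = 71
i=5,k=5: c = 71+10 = 81
i=6,k=1: c = 81+7 = 88
i=6,k=2: c = 88+8 = 96
i=6,k=3: c = 96+9 = 105
i=6,k=4: c = 105+10 = 115
i=6,k=5: c = 115+11 = 126
i=6,k=6: c = 126+12 = 138
i=7,k=1: c = 138+8 = 146
i=7,k=2: c = 146+9 = 155
i=7,k=3: c = 155+10 = 165
i=7,k=4: c = 165+11 = 176
i=7,k=5: c = 176+12 = 188
i=7,k=6: c = 188+13 = 201
i=7,k=7: c = 201+14 = 215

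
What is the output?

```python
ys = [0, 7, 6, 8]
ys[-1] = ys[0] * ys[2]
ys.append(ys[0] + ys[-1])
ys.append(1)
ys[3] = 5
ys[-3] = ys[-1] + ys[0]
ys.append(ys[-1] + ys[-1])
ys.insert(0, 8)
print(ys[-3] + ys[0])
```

8

ys[-1] = ys[0]*ys[2] = 0*6 = 0 → [0, 7, 6, 0]
append ys[0]+ys[-1] = 0+0 = 0 → [0, 7, 6, 0, 0]
append 1 → [0, 7, 6, 0, 0, 1]
ys[3] = 5 → [0, 7, 6, 5, 0, 1]
ys[-3] = ys[-1]+ys[0] = 1+0 = 1 → [0, 7, 6, 1, 0, 1]
append ys[-1]+ys[-1] = 1+1 = 2 → [0, 7, 6, 1, 0, 1, 2]
insert 8 at 0 → [8, 0, 7, 6, 1, 0, 1, 2]
ys[-3]+ys[0] = 0+8 = 8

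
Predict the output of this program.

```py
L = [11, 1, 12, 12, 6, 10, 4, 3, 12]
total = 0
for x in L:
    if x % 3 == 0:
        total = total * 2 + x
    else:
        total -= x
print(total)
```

x=11: not %3==0, total = 0-11 = -11
x=1: not %3==0, total = (-11)-1 = -12
x=12: %3==0, total = (-12)*2+12 = -12
x=12: %3==0, total = (-12)*2+12 = -12
x=6: %3==0, total = (-12)*2+6 = -18
x=10: not %3==0, total = (-18)-10 = -28
x=4: not %3==0, total = (-28)-4 = -32
x=3: %3==0, total = (-32)*2+3 = -61
x=12: %3==0, total = (-61)*2+12 = -110

-110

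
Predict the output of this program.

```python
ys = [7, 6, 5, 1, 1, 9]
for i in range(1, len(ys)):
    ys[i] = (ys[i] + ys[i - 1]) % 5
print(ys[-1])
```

i=1: ys[1] = (6+7)%5 = 3 → [7, 3, 5, 1, 1, 9]
i=2: ys[2] = (5+3)%5 = 3 → [7, 3, 3, 1, 1, 9]
i=3: ys[3] = (1+3)%5 = 4 → [7, 3, 3, 4, 1, 9]
i=4: ys[4] = (1+4)%5 = 0 → [7, 3, 3, 4, 0, 9]
i=5: ys[5] = (9+0)%5 = 4 → [7, 3, 3, 4, 0, 4]

4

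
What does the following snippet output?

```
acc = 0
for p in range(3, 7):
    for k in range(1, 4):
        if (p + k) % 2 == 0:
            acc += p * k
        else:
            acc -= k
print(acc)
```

40

p=3,k=1: even sum, acc = 0+3 = 3
p=3,k=2: odd sum, acc = 3-2 = 1
p=3,k=3: even sum, acc = 1+9 = 10
p=4,k=1: odd sum, acc = 10-1 = 9
p=4,k=2: even sum, acc = 9+8 = 17
p=4,k=3: odd sum, acc = 17-3 = 14
p=5,k=1: even sum, acc = 14+5 = 19
p=5,k=2: odd sum, acc = 19-2 = 17
p=5,k=3: even sum, acc = 17+15 = 32
p=6,k=1: odd sum, acc = 32-1 = 31
p=6,k=2: even sum, acc = 31+12 = 43
p=6,k=3: odd sum, acc = 43-3 = 40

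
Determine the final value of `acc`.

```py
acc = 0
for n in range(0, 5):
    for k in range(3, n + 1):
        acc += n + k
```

n=3,k=3: acc = 0+6 = 6
n=4,k=3: acc = 6+7 = 13
n=4,k=4: acc = 13+8 = 21

21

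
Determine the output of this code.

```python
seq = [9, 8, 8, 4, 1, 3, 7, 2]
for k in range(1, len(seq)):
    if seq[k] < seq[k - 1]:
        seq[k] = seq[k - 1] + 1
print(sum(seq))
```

k=1: 8<9, seq[1] = 9+1 = 10 → [9, 10, 8, 4, 1, 3, 7, 2]
k=2: 8<10, seq[2] = 10+1 = 11 → [9, 10, 11, 4, 1, 3, 7, 2]
k=3: 4<11, seq[3] = 11+1 = 12 → [9, 10, 11, 12, 1, 3, 7, 2]
k=4: 1<12, seq[4] = 12+1 = 13 → [9, 10, 11, 12, 13, 3, 7, 2]
k=5: 3<13, seq[5] = 13+1 = 14 → [9, 10, 11, 12, 13, 14, 7, 2]
k=6: 7<14, seq[6] = 14+1 = 15 → [9, 10, 11, 12, 13, 14, 15, 2]
k=7: 2<15, seq[7] = 15+1 = 16 → [9, 10, 11, 12, 13, 14, 15, 16]
sum = 100

100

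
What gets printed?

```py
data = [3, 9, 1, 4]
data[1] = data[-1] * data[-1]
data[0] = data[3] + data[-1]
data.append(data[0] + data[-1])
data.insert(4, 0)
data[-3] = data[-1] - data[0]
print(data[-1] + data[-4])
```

data[1] = data[-1]*data[-1] = 4*4 = 16 → [3, 16, 1, 4]
data[0] = data[3]+data[-1] = 4+4 = 8 → [8, 16, 1, 4]
append data[0]+data[-1] = 8+4 = 12 → [8, 16, 1, 4, 12]
insert 0 at 4 → [8, 16, 1, 4, 0, 12]
data[-3] = data[-1]-data[0] = 12-8 = 4 → [8, 16, 1, 4, 0, 12]
data[-1]+data[-4] = 12+1 = 13

13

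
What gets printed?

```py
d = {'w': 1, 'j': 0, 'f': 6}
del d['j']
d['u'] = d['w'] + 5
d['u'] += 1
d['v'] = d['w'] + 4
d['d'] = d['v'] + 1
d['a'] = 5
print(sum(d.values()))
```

del 'j' → {'w': 1, 'f': 6}
d['u'] = d['w']+5 = 6 → {'w': 1, 'f': 6, 'u': 6}
d['u'] = 6+1 = 7 → {'w': 1, 'f': 6, 'u': 7}
d['v'] = d['w']+4 = 5 → {'w': 1, 'f': 6, 'u': 7, 'v': 5}
d['d'] = d['v']+1 = 6 → {'w': 1, 'f': 6, 'u': 7, 'v': 5, 'd': 6}
d['a'] = 5 → {'w': 1, 'f': 6, 'u': 7, 'v': 5, 'd': 6, 'a': 5}
sum of values = 30

30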